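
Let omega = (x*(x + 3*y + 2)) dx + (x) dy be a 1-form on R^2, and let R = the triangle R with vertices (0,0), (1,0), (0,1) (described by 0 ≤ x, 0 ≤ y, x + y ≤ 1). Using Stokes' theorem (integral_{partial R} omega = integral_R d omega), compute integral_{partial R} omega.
integral_(partial R) omega = 0

Stokes: integral_partial_R omega = integral_R d omega with d omega = (∂Q/∂x - ∂P/∂y) dx ∧ dy.
  ∂Q/∂x = 1
  ∂P/∂y = 3*x
  integrand = ∂Q/∂x - ∂P/∂y = 1 - 3*x.
Integrating over R: integral_0^1 integral_0^{1-x} (1 - 3*x) dy dx = 0.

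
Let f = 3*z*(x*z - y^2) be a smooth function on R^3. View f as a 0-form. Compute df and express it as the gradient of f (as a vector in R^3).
df = (3*z^2) dx + (-6*y*z) dy + (6*x*z - 3*y^2) dz; grad f = (3*z^2, -6*y*z, 6*x*z - 3*y^2)

For a 0-form f, d f = (∂f/∂x) dx + (∂f/∂y) dy + (∂f/∂z) dz. The components of the vector representation are exactly the entries of grad f in Cartesian coordinates:
  ∂f/∂x = 3*z^2
  ∂f/∂y = -6*y*z
  ∂f/∂z = 6*x*z - 3*y^2.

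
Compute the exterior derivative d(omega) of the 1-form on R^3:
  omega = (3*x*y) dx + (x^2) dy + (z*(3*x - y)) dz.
d(omega) = (-x) dx ∧ dy + (3*z) dx ∧ dz + (-z) dy ∧ dz

For a 1-form omega = sum_i f_i dx_i, the exterior derivative is
  d(omega) = sum_{i < j} (∂f_j/∂x_i - ∂f_i/∂x_j) dx_i ∧ dx_j.
  coefficient of dx ∧ dy: ∂f_2/∂x - ∂f_1/∂y = ∂(x^2)/∂x - ∂(3*x*y)/∂y = -x
  coefficient of dx ∧ dz: ∂f_3/∂x - ∂f_1/∂z = ∂(z*(3*x - y))/∂x - ∂(3*x*y)/∂z = 3*z
  coefficient of dy ∧ dz: ∂f_3/∂y - ∂f_2/∂z = ∂(z*(3*x - y))/∂y - ∂(x^2)/∂z = -z
Assembling: d(omega) = (-x) dx ∧ dy + (3*z) dx ∧ dz + (-z) dy ∧ dz.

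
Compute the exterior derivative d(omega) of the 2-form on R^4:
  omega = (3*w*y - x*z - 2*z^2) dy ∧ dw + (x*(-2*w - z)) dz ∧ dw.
d(omega) = (-z) dx ∧ dy ∧ dw + (x + 4*z) dy ∧ dz ∧ dw + (-2*w - z) dx ∧ dz ∧ dw

For a 2-form omega = sum_{i<j} g_{ij} dx_i ∧ dx_j, the exterior derivative is
  d(omega) = sum_{i<j} d(g_{ij}) ∧ dx_i ∧ dx_j = sum_{i<j, k} (∂g_{ij}/∂x_k) dx_k ∧ dx_i ∧ dx_j.
Expand each term, using dx_k ∧ dx_i ∧ dx_j = sgn(permutation) dx_{(a)} ∧ dx_{(b)} ∧ dx_{(c)} with (a < b < c) sorted:
  d(3*w*y - x*z - 2*z^2) includes (∂/∂x)(3*w*y - x*z - 2*z^2) dx = (-z) dx, which multiplied by dy ∧ dw gives (-z) dx ∧ dy ∧ dw
  d(3*w*y - x*z - 2*z^2) includes (∂/∂z)(3*w*y - x*z - 2*z^2) dz = (-x - 4*z) dz, which multiplied by dy ∧ dw gives (x + 4*z) dy ∧ dz ∧ dw
  d(x*(-2*w - z)) includes (∂/∂x)(x*(-2*w - z)) dx = (-2*w - z) dx, which multiplied by dz ∧ dw gives (-2*w - z) dx ∧ dz ∧ dw
Collecting like 3-forms: d(omega) = (-z) dx ∧ dy ∧ dw + (x + 4*z) dy ∧ dz ∧ dw + (-2*w - z) dx ∧ dz ∧ dw.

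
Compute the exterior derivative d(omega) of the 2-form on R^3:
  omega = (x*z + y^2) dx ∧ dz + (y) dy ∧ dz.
d(omega) = (-2*y) dx ∧ dy ∧ dz

For a 2-form omega = sum_{i<j} g_{ij} dx_i ∧ dx_j, the exterior derivative is
  d(omega) = sum_{i<j} d(g_{ij}) ∧ dx_i ∧ dx_j = sum_{i<j, k} (∂g_{ij}/∂x_k) dx_k ∧ dx_i ∧ dx_j.
Expand each term, using dx_k ∧ dx_i ∧ dx_j = sgn(permutation) dx_{(a)} ∧ dx_{(b)} ∧ dx_{(c)} with (a < b < c) sorted:
  d(x*z + y^2) includes (∂/∂y)(x*z + y^2) dy = (2*y) dy, which multiplied by dx ∧ dz gives (-2*y) dx ∧ dy ∧ dz
Collecting like 3-forms: d(omega) = (-2*y) dx ∧ dy ∧ dz.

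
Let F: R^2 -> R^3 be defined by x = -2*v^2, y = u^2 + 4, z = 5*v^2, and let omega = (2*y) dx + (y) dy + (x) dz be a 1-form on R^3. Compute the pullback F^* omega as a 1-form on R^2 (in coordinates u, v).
F^* omega = (2*u*(u^2 + 4)) du + (4*v*(-2*u^2 - 5*v^2 - 8)) dv

Using F^*(f dg) = (f ∘ F) d(g ∘ F), substitute each coordinate x_i by F_i(u, v) in f_i, and replace dx_i by d F_i = (∂F_i/∂u) du + (∂F_i/∂v) dv.
  For the x component: f_1(F) = 2*u^2 + 8; d F_1 = (0) du + (-4*v) dv
  For the y component: f_2(F) = u^2 + 4; d F_2 = (2*u) du + (0) dv
  For the z component: f_3(F) = -2*v^2; d F_3 = (0) du + (10*v) dv
Combining and collecting du, dv coefficients:
  coeff of du: 2*u*(u^2 + 4)
  coeff of dv: 4*v*(-2*u^2 - 5*v^2 - 8)
F^* omega = (2*u*(u^2 + 4)) du + (4*v*(-2*u^2 - 5*v^2 - 8)) dv.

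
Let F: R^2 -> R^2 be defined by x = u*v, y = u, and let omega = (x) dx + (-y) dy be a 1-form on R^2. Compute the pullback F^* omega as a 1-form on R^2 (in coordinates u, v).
F^* omega = (u*(v^2 - 1)) du + (u^2*v) dv

Using F^*(f dg) = (f ∘ F) d(g ∘ F), substitute each coordinate x_i by F_i(u, v) in f_i, and replace dx_i by d F_i = (∂F_i/∂u) du + (∂F_i/∂v) dv.
  For the x component: f_1(F) = u*v; d F_1 = (v) du + (u) dv
  For the y component: f_2(F) = -u; d F_2 = (1) du + (0) dv
Combining and collecting du, dv coefficients:
  coeff of du: u*(v^2 - 1)
  coeff of dv: u^2*v
F^* omega = (u*(v^2 - 1)) du + (u^2*v) dv.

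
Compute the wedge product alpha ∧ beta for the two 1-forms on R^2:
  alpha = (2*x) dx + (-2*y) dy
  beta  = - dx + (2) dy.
alpha ∧ beta = (4*x - 2*y) dx ∧ dy

Distribute the wedge, using dx_i ∧ dx_j = -dx_j ∧ dx_i and dx_i ∧ dx_i = 0. For each pair (i, j) with i < j, the coefficient of dx_i ∧ dx_j in alpha ∧ beta is (alpha_i * beta_j - alpha_j * beta_i). Collecting: alpha ∧ beta = (4*x - 2*y) dx ∧ dy.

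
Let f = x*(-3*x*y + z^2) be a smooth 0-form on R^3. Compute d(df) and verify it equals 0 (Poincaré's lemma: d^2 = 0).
d(df) = 0

Step 1: df = sum_i (∂f/∂x_i) dx_i = (-6*x*y + z^2) dx + (-3*x^2) dy + (2*x*z) dz.
Step 2: Apply d again. Using the 1-form formula, the coefficient of dx ∧ dy in d(df) is ∂^2 f/∂x ∂y - ∂^2 f/∂y ∂x = (-6*x) - (-6*x) = 0 (equality of mixed partials for smooth f).
Similarly for dx ∧ dz and dy ∧ dz — all coefficients vanish. So d(df) = 0.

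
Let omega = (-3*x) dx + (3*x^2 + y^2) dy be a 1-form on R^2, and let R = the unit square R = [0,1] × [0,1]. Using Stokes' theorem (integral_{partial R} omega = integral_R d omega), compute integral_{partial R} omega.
integral_(partial R) omega = 3

Stokes: integral_partial_R omega = integral_R d omega with d omega = (∂Q/∂x - ∂P/∂y) dx ∧ dy.
  ∂Q/∂x = 6*x
  ∂P/∂y = 0
  integrand = ∂Q/∂x - ∂P/∂y = 6*x.
Integrating over R: integral_0^1 integral_0^1 (6*x) dx dy = 3.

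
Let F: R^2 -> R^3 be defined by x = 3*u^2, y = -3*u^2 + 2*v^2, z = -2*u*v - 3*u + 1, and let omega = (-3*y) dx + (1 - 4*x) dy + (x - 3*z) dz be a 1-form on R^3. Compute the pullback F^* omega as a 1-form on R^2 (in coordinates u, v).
F^* omega = (126*u^3 - 6*u^2*v - 9*u^2 - 48*u*v^2 - 36*u*v - 33*u + 6*v + 9) du + (-6*u^3 - 60*u^2*v - 18*u^2 + 6*u + 4*v) dv

Using F^*(f dg) = (f ∘ F) d(g ∘ F), substitute each coordinate x_i by F_i(u, v) in f_i, and replace dx_i by d F_i = (∂F_i/∂u) du + (∂F_i/∂v) dv.
  For the x component: f_1(F) = 9*u^2 - 6*v^2; d F_1 = (6*u) du + (0) dv
  For the y component: f_2(F) = 1 - 12*u^2; d F_2 = (-6*u) du + (4*v) dv
  For the z component: f_3(F) = 3*u^2 + 6*u*v + 9*u - 3; d F_3 = (-2*v - 3) du + (-2*u) dv
Combining and collecting du, dv coefficients:
  coeff of du: 126*u^3 - 6*u^2*v - 9*u^2 - 48*u*v^2 - 36*u*v - 33*u + 6*v + 9
  coeff of dv: -6*u^3 - 60*u^2*v - 18*u^2 + 6*u + 4*v
F^* omega = (126*u^3 - 6*u^2*v - 9*u^2 - 48*u*v^2 - 36*u*v - 33*u + 6*v + 9) du + (-6*u^3 - 60*u^2*v - 18*u^2 + 6*u + 4*v) dv.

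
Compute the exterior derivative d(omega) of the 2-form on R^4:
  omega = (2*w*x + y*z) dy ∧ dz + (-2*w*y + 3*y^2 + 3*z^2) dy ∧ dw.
d(omega) = (2*w) dx ∧ dy ∧ dz + (2*x - 6*z) dy ∧ dz ∧ dw

For a 2-form omega = sum_{i<j} g_{ij} dx_i ∧ dx_j, the exterior derivative is
  d(omega) = sum_{i<j} d(g_{ij}) ∧ dx_i ∧ dx_j = sum_{i<j, k} (∂g_{ij}/∂x_k) dx_k ∧ dx_i ∧ dx_j.
Expand each term, using dx_k ∧ dx_i ∧ dx_j = sgn(permutation) dx_{(a)} ∧ dx_{(b)} ∧ dx_{(c)} with (a < b < c) sorted:
  d(2*w*x + y*z) includes (∂/∂x)(2*w*x + y*z) dx = (2*w) dx, which multiplied by dy ∧ dz gives (2*w) dx ∧ dy ∧ dz
  d(2*w*x + y*z) includes (∂/∂w)(2*w*x + y*z) dw = (2*x) dw, which multiplied by dy ∧ dz gives (2*x) dy ∧ dz ∧ dw
  d(-2*w*y + 3*y^2 + 3*z^2) includes (∂/∂z)(-2*w*y + 3*y^2 + 3*z^2) dz = (6*z) dz, which multiplied by dy ∧ dw gives (-6*z) dy ∧ dz ∧ dw
Collecting like 3-forms: d(omega) = (2*w) dx ∧ dy ∧ dz + (2*x - 6*z) dy ∧ dz ∧ dw.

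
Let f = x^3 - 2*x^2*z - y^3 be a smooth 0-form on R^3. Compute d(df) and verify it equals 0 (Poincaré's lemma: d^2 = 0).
d(df) = 0

Step 1: df = sum_i (∂f/∂x_i) dx_i = (x*(3*x - 4*z)) dx + (-3*y^2) dy + (-2*x^2) dz.
Step 2: Apply d again. Using the 1-form formula, the coefficient of dx ∧ dy in d(df) is ∂^2 f/∂x ∂y - ∂^2 f/∂y ∂x = (0) - (0) = 0 (equality of mixed partials for smooth f).
Similarly for dx ∧ dz and dy ∧ dz — all coefficients vanish. So d(df) = 0.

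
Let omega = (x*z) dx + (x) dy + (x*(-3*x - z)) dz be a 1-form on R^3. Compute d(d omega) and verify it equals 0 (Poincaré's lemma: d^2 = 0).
d(d omega) = 0

Step 1: d omega = sum_{i<j} (∂f_j/∂x_i - ∂f_i/∂x_j) dx_i ∧ dx_j:
  coeff of dx ∧ dy: 1
  coeff of dx ∧ dz: -7*x - z
  coeff of dy ∧ dz: 0
Step 2: Apply d again to each 2-form coefficient. The only possible 3-form in R^3 is dx ∧ dy ∧ dz, with coefficient
  ∂(coeff of dy∧dz)/∂x - ∂(coeff of dx∧dz)/∂y + ∂(coeff of dx∧dy)/∂z
  = ∂/∂x (0) - ∂/∂y (-7*x - z) + ∂/∂z (1).
Each of these terms simplifies to sums of mixed partials that cancel in pairs. The result is 0 (by equality of mixed partials for smooth functions — Schwarz / Clairaut).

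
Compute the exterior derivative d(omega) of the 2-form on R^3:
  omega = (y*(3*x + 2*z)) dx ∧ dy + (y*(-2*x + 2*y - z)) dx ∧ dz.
d(omega) = (2*x - 2*y + z) dx ∧ dy ∧ dz

For a 2-form omega = sum_{i<j} g_{ij} dx_i ∧ dx_j, the exterior derivative is
  d(omega) = sum_{i<j} d(g_{ij}) ∧ dx_i ∧ dx_j = sum_{i<j, k} (∂g_{ij}/∂x_k) dx_k ∧ dx_i ∧ dx_j.
Expand each term, using dx_k ∧ dx_i ∧ dx_j = sgn(permutation) dx_{(a)} ∧ dx_{(b)} ∧ dx_{(c)} with (a < b < c) sorted:
  d(y*(3*x + 2*z)) includes (∂/∂z)(y*(3*x + 2*z)) dz = (2*y) dz, which multiplied by dx ∧ dy gives (2*y) dx ∧ dy ∧ dz
  d(y*(-2*x + 2*y - z)) includes (∂/∂y)(y*(-2*x + 2*y - z)) dy = (-2*x + 4*y - z) dy, which multiplied by dx ∧ dz gives (2*x - 4*y + z) dx ∧ dy ∧ dz
Collecting like 3-forms: d(omega) = (2*x - 2*y + z) dx ∧ dy ∧ dz.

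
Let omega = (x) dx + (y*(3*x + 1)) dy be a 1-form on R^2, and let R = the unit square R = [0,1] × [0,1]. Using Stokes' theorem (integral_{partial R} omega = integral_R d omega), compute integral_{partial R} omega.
integral_(partial R) omega = 3/2

Stokes: integral_partial_R omega = integral_R d omega with d omega = (∂Q/∂x - ∂P/∂y) dx ∧ dy.
  ∂Q/∂x = 3*y
  ∂P/∂y = 0
  integrand = ∂Q/∂x - ∂P/∂y = 3*y.
Integrating over R: integral_0^1 integral_0^1 (3*y) dx dy = 3/2.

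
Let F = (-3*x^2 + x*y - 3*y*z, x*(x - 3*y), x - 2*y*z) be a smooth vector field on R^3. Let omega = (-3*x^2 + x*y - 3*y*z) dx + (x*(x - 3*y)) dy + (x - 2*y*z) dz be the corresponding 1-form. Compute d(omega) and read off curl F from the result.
d(omega) = (-2*z) dy ∧ dz + (-3*y - 1) dz ∧ dx + (x - 3*y + 3*z) dx ∧ dy; curl F = (-2*z, -3*y - 1, x - 3*y + 3*z)

d omega = sum_{i<j} (∂f_j/∂x_i - ∂f_i/∂x_j) dx_i ∧ dx_j. Under the identification (dy ∧ dz, dz ∧ dx, dx ∧ dy) ↔ (e_x, e_y, e_z), the coefficients are exactly the components of curl F. Compute:
  ∂R/∂y - ∂Q/∂z = (-2*z) - (0) = -2*z
  ∂P/∂z - ∂R/∂x = (-3*y) - (1) = -3*y - 1
  ∂Q/∂x - ∂P/∂y = (2*x - 3*y) - (x - 3*z) = x - 3*y + 3*z.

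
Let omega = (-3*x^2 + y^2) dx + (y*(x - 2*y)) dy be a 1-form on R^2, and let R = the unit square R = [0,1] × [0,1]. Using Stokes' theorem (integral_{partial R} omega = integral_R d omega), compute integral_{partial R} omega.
integral_(partial R) omega = -1/2

Stokes: integral_partial_R omega = integral_R d omega with d omega = (∂Q/∂x - ∂P/∂y) dx ∧ dy.
  ∂Q/∂x = y
  ∂P/∂y = 2*y
  integrand = ∂Q/∂x - ∂P/∂y = -y.
Integrating over R: integral_0^1 integral_0^1 (-y) dx dy = -1/2.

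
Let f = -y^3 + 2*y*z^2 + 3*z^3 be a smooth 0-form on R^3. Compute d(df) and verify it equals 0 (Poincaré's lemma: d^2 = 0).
d(df) = 0

Step 1: df = sum_i (∂f/∂x_i) dx_i = (0) dx + (-3*y^2 + 2*z^2) dy + (z*(4*y + 9*z)) dz.
Step 2: Apply d again. Using the 1-form formula, the coefficient of dx ∧ dy in d(df) is ∂^2 f/∂x ∂y - ∂^2 f/∂y ∂x = (0) - (0) = 0 (equality of mixed partials for smooth f).
Similarly for dx ∧ dz and dy ∧ dz — all coefficients vanish. So d(df) = 0.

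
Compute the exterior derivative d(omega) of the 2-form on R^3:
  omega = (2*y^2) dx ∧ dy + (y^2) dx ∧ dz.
d(omega) = (-2*y) dx ∧ dy ∧ dz

For a 2-form omega = sum_{i<j} g_{ij} dx_i ∧ dx_j, the exterior derivative is
  d(omega) = sum_{i<j} d(g_{ij}) ∧ dx_i ∧ dx_j = sum_{i<j, k} (∂g_{ij}/∂x_k) dx_k ∧ dx_i ∧ dx_j.
Expand each term, using dx_k ∧ dx_i ∧ dx_j = sgn(permutation) dx_{(a)} ∧ dx_{(b)} ∧ dx_{(c)} with (a < b < c) sorted:
  d(y^2) includes (∂/∂y)(y^2) dy = (2*y) dy, which multiplied by dx ∧ dz gives (-2*y) dx ∧ dy ∧ dz
Collecting like 3-forms: d(omega) = (-2*y) dx ∧ dy ∧ dz.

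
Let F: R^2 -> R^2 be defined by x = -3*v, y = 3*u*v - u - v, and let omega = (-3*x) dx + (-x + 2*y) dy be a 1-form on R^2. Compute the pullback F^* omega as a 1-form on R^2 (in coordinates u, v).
F^* omega = (18*u*v^2 - 12*u*v + 2*u + 3*v^2 - v) du + (18*u^2*v - 6*u^2 - 3*u*v + 2*u - 28*v) dv

Using F^*(f dg) = (f ∘ F) d(g ∘ F), substitute each coordinate x_i by F_i(u, v) in f_i, and replace dx_i by d F_i = (∂F_i/∂u) du + (∂F_i/∂v) dv.
  For the x component: f_1(F) = 9*v; d F_1 = (0) du + (-3) dv
  For the y component: f_2(F) = 6*u*v - 2*u + v; d F_2 = (3*v - 1) du + (3*u - 1) dv
Combining and collecting du, dv coefficients:
  coeff of du: 18*u*v^2 - 12*u*v + 2*u + 3*v^2 - v
  coeff of dv: 18*u^2*v - 6*u^2 - 3*u*v + 2*u - 28*v
F^* omega = (18*u*v^2 - 12*u*v + 2*u + 3*v^2 - v) du + (18*u^2*v - 6*u^2 - 3*u*v + 2*u - 28*v) dv.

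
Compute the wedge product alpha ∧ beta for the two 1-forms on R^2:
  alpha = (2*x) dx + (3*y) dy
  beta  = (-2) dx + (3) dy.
alpha ∧ beta = (6*x + 6*y) dx ∧ dy

Distribute the wedge, using dx_i ∧ dx_j = -dx_j ∧ dx_i and dx_i ∧ dx_i = 0. For each pair (i, j) with i < j, the coefficient of dx_i ∧ dx_j in alpha ∧ beta is (alpha_i * beta_j - alpha_j * beta_i). Collecting: alpha ∧ beta = (6*x + 6*y) dx ∧ dy.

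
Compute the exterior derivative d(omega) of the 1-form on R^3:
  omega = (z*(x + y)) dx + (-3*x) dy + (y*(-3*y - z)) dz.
d(omega) = (-z - 3) dx ∧ dy + (-x - y) dx ∧ dz + (-6*y - z) dy ∧ dz

For a 1-form omega = sum_i f_i dx_i, the exterior derivative is
  d(omega) = sum_{i < j} (∂f_j/∂x_i - ∂f_i/∂x_j) dx_i ∧ dx_j.
  coefficient of dx ∧ dy: ∂f_2/∂x - ∂f_1/∂y = ∂(-3*x)/∂x - ∂(z*(x + y))/∂y = -z - 3
  coefficient of dx ∧ dz: ∂f_3/∂x - ∂f_1/∂z = ∂(y*(-3*y - z))/∂x - ∂(z*(x + y))/∂z = -x - y
  coefficient of dy ∧ dz: ∂f_3/∂y - ∂f_2/∂z = ∂(y*(-3*y - z))/∂y - ∂(-3*x)/∂z = -6*y - z
Assembling: d(omega) = (-z - 3) dx ∧ dy + (-x - y) dx ∧ dz + (-6*y - z) dy ∧ dz.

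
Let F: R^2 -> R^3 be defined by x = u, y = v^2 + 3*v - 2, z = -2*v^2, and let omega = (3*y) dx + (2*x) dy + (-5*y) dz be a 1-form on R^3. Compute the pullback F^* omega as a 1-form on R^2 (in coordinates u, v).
F^* omega = (3*v^2 + 9*v - 6) du + (4*u*v + 6*u + 20*v^3 + 60*v^2 - 40*v) dv

Using F^*(f dg) = (f ∘ F) d(g ∘ F), substitute each coordinate x_i by F_i(u, v) in f_i, and replace dx_i by d F_i = (∂F_i/∂u) du + (∂F_i/∂v) dv.
  For the x component: f_1(F) = 3*v^2 + 9*v - 6; d F_1 = (1) du + (0) dv
  For the y component: f_2(F) = 2*u; d F_2 = (0) du + (2*v + 3) dv
  For the z component: f_3(F) = -5*v^2 - 15*v + 10; d F_3 = (0) du + (-4*v) dv
Combining and collecting du, dv coefficients:
  coeff of du: 3*v^2 + 9*v - 6
  coeff of dv: 4*u*v + 6*u + 20*v^3 + 60*v^2 - 40*v
F^* omega = (3*v^2 + 9*v - 6) du + (4*u*v + 6*u + 20*v^3 + 60*v^2 - 40*v) dv.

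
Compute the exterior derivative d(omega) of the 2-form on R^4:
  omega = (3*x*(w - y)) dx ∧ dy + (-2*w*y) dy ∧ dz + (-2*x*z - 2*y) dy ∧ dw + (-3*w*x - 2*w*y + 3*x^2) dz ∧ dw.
d(omega) = (3*x - 2*z) dx ∧ dy ∧ dw + (-2*w + 2*x - 2*y) dy ∧ dz ∧ dw + (-3*w + 6*x) dx ∧ dz ∧ dw

For a 2-form omega = sum_{i<j} g_{ij} dx_i ∧ dx_j, the exterior derivative is
  d(omega) = sum_{i<j} d(g_{ij}) ∧ dx_i ∧ dx_j = sum_{i<j, k} (∂g_{ij}/∂x_k) dx_k ∧ dx_i ∧ dx_j.
Expand each term, using dx_k ∧ dx_i ∧ dx_j = sgn(permutation) dx_{(a)} ∧ dx_{(b)} ∧ dx_{(c)} with (a < b < c) sorted:
  d(3*x*(w - y)) includes (∂/∂w)(3*x*(w - y)) dw = (3*x) dw, which multiplied by dx ∧ dy gives (3*x) dx ∧ dy ∧ dw
  d(-2*w*y) includes (∂/∂w)(-2*w*y) dw = (-2*y) dw, which multiplied by dy ∧ dz gives (-2*y) dy ∧ dz ∧ dw
  d(-2*x*z - 2*y) includes (∂/∂x)(-2*x*z - 2*y) dx = (-2*z) dx, which multiplied by dy ∧ dw gives (-2*z) dx ∧ dy ∧ dw
  d(-2*x*z - 2*y) includes (∂/∂z)(-2*x*z - 2*y) dz = (-2*x) dz, which multiplied by dy ∧ dw gives (2*x) dy ∧ dz ∧ dw
  d(-3*w*x - 2*w*y + 3*x^2) includes (∂/∂x)(-3*w*x - 2*w*y + 3*x^2) dx = (-3*w + 6*x) dx, which multiplied by dz ∧ dw gives (-3*w + 6*x) dx ∧ dz ∧ dw
  d(-3*w*x - 2*w*y + 3*x^2) includes (∂/∂y)(-3*w*x - 2*w*y + 3*x^2) dy = (-2*w) dy, which multiplied by dz ∧ dw gives (-2*w) dy ∧ dz ∧ dw
Collecting like 3-forms: d(omega) = (3*x - 2*z) dx ∧ dy ∧ dw + (-2*w + 2*x - 2*y) dy ∧ dz ∧ dw + (-3*w + 6*x) dx ∧ dz ∧ dw.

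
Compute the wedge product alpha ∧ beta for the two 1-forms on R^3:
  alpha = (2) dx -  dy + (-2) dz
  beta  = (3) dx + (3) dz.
alpha ∧ beta = (12) dx ∧ dz + (3) dx ∧ dy + (-3) dy ∧ dz

Distribute the wedge, using dx_i ∧ dx_j = -dx_j ∧ dx_i and dx_i ∧ dx_i = 0. For each pair (i, j) with i < j, the coefficient of dx_i ∧ dx_j in alpha ∧ beta is (alpha_i * beta_j - alpha_j * beta_i). Collecting: alpha ∧ beta = (12) dx ∧ dz + (3) dx ∧ dy + (-3) dy ∧ dz.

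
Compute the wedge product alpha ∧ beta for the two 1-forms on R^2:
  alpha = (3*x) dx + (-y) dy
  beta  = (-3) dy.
alpha ∧ beta = (-9*x) dx ∧ dy

Distribute the wedge, using dx_i ∧ dx_j = -dx_j ∧ dx_i and dx_i ∧ dx_i = 0. For each pair (i, j) with i < j, the coefficient of dx_i ∧ dx_j in alpha ∧ beta is (alpha_i * beta_j - alpha_j * beta_i). Collecting: alpha ∧ beta = (-9*x) dx ∧ dy.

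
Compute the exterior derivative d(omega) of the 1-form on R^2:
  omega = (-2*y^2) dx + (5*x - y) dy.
d(omega) = (4*y + 5) dx ∧ dy

For a 1-form omega = sum_i f_i dx_i, the exterior derivative is
  d(omega) = sum_{i < j} (∂f_j/∂x_i - ∂f_i/∂x_j) dx_i ∧ dx_j.
  coefficient of dx ∧ dy: ∂f_2/∂x - ∂f_1/∂y = ∂(5*x - y)/∂x - ∂(-2*y^2)/∂y = 4*y + 5
Assembling: d(omega) = (4*y + 5) dx ∧ dy.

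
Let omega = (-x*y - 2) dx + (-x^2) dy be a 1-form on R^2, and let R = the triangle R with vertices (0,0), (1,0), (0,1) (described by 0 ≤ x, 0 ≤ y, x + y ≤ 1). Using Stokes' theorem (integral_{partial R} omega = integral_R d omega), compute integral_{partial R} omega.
integral_(partial R) omega = -1/6

Stokes: integral_partial_R omega = integral_R d omega with d omega = (∂Q/∂x - ∂P/∂y) dx ∧ dy.
  ∂Q/∂x = -2*x
  ∂P/∂y = -x
  integrand = ∂Q/∂x - ∂P/∂y = -x.
Integrating over R: integral_0^1 integral_0^{1-x} (-x) dy dx = -1/6.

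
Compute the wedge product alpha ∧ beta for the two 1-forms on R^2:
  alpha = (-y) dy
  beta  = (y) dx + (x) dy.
alpha ∧ beta = (y^2) dx ∧ dy

Distribute the wedge, using dx_i ∧ dx_j = -dx_j ∧ dx_i and dx_i ∧ dx_i = 0. For each pair (i, j) with i < j, the coefficient of dx_i ∧ dx_j in alpha ∧ beta is (alpha_i * beta_j - alpha_j * beta_i). Collecting: alpha ∧ beta = (y^2) dx ∧ dy.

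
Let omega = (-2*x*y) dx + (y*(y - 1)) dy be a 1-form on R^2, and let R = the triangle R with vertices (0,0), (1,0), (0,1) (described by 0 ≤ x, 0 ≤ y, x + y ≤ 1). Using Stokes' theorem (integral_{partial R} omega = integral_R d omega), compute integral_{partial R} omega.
integral_(partial R) omega = 1/3

Stokes: integral_partial_R omega = integral_R d omega with d omega = (∂Q/∂x - ∂P/∂y) dx ∧ dy.
  ∂Q/∂x = 0
  ∂P/∂y = -2*x
  integrand = ∂Q/∂x - ∂P/∂y = 2*x.
Integrating over R: integral_0^1 integral_0^{1-x} (2*x) dy dx = 1/3.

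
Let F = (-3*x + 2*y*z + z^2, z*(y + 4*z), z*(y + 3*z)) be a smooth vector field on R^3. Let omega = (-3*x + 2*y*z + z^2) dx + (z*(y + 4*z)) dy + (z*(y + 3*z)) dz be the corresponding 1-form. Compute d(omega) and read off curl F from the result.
d(omega) = (-y - 7*z) dy ∧ dz + (2*y + 2*z) dz ∧ dx + (-2*z) dx ∧ dy; curl F = (-y - 7*z, 2*y + 2*z, -2*z)

d omega = sum_{i<j} (∂f_j/∂x_i - ∂f_i/∂x_j) dx_i ∧ dx_j. Under the identification (dy ∧ dz, dz ∧ dx, dx ∧ dy) ↔ (e_x, e_y, e_z), the coefficients are exactly the components of curl F. Compute:
  ∂R/∂y - ∂Q/∂z = (z) - (y + 8*z) = -y - 7*z
  ∂P/∂z - ∂R/∂x = (2*y + 2*z) - (0) = 2*y + 2*z
  ∂Q/∂x - ∂P/∂y = (0) - (2*z) = -2*z.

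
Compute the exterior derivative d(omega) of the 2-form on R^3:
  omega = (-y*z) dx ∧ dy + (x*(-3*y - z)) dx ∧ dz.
d(omega) = (3*x - y) dx ∧ dy ∧ dz

For a 2-form omega = sum_{i<j} g_{ij} dx_i ∧ dx_j, the exterior derivative is
  d(omega) = sum_{i<j} d(g_{ij}) ∧ dx_i ∧ dx_j = sum_{i<j, k} (∂g_{ij}/∂x_k) dx_k ∧ dx_i ∧ dx_j.
Expand each term, using dx_k ∧ dx_i ∧ dx_j = sgn(permutation) dx_{(a)} ∧ dx_{(b)} ∧ dx_{(c)} with (a < b < c) sorted:
  d(-y*z) includes (∂/∂z)(-y*z) dz = (-y) dz, which multiplied by dx ∧ dy gives (-y) dx ∧ dy ∧ dz
  d(x*(-3*y - z)) includes (∂/∂y)(x*(-3*y - z)) dy = (-3*x) dy, which multiplied by dx ∧ dz gives (3*x) dx ∧ dy ∧ dz
Collecting like 3-forms: d(omega) = (3*x - y) dx ∧ dy ∧ dz.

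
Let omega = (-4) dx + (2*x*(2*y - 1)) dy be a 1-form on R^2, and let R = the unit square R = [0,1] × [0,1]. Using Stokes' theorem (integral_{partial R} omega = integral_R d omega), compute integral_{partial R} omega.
integral_(partial R) omega = 0

Stokes: integral_partial_R omega = integral_R d omega with d omega = (∂Q/∂x - ∂P/∂y) dx ∧ dy.
  ∂Q/∂x = 4*y - 2
  ∂P/∂y = 0
  integrand = ∂Q/∂x - ∂P/∂y = 4*y - 2.
Integrating over R: integral_0^1 integral_0^1 (4*y - 2) dx dy = 0.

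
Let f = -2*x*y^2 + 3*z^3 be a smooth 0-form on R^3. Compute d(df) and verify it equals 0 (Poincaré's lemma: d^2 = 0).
d(df) = 0

Step 1: df = sum_i (∂f/∂x_i) dx_i = (-2*y^2) dx + (-4*x*y) dy + (9*z^2) dz.
Step 2: Apply d again. Using the 1-form formula, the coefficient of dx ∧ dy in d(df) is ∂^2 f/∂x ∂y - ∂^2 f/∂y ∂x = (-4*y) - (-4*y) = 0 (equality of mixed partials for smooth f).
Similarly for dx ∧ dz and dy ∧ dz — all coefficients vanish. So d(df) = 0.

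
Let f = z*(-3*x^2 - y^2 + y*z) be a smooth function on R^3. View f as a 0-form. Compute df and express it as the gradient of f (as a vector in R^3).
df = (-6*x*z) dx + (z*(-2*y + z)) dy + (-3*x^2 - y^2 + 2*y*z) dz; grad f = (-6*x*z, z*(-2*y + z), -3*x^2 - y^2 + 2*y*z)

For a 0-form f, d f = (∂f/∂x) dx + (∂f/∂y) dy + (∂f/∂z) dz. The components of the vector representation are exactly the entries of grad f in Cartesian coordinates:
  ∂f/∂x = -6*x*z
  ∂f/∂y = z*(-2*y + z)
  ∂f/∂z = -3*x^2 - y^2 + 2*y*z.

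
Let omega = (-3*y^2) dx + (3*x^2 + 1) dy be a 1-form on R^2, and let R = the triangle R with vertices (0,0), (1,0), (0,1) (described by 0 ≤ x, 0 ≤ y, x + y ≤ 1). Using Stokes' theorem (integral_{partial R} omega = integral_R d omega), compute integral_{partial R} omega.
integral_(partial R) omega = 2

Stokes: integral_partial_R omega = integral_R d omega with d omega = (∂Q/∂x - ∂P/∂y) dx ∧ dy.
  ∂Q/∂x = 6*x
  ∂P/∂y = -6*y
  integrand = ∂Q/∂x - ∂P/∂y = 6*x + 6*y.
Integrating over R: integral_0^1 integral_0^{1-x} (6*x + 6*y) dy dx = 2.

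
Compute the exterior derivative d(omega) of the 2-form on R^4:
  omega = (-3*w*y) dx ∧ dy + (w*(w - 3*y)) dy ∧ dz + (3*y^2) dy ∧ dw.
d(omega) = (-3*y) dx ∧ dy ∧ dw + (2*w - 3*y) dy ∧ dz ∧ dw

For a 2-form omega = sum_{i<j} g_{ij} dx_i ∧ dx_j, the exterior derivative is
  d(omega) = sum_{i<j} d(g_{ij}) ∧ dx_i ∧ dx_j = sum_{i<j, k} (∂g_{ij}/∂x_k) dx_k ∧ dx_i ∧ dx_j.
Expand each term, using dx_k ∧ dx_i ∧ dx_j = sgn(permutation) dx_{(a)} ∧ dx_{(b)} ∧ dx_{(c)} with (a < b < c) sorted:
  d(-3*w*y) includes (∂/∂w)(-3*w*y) dw = (-3*y) dw, which multiplied by dx ∧ dy gives (-3*y) dx ∧ dy ∧ dw
  d(w*(w - 3*y)) includes (∂/∂w)(w*(w - 3*y)) dw = (2*w - 3*y) dw, which multiplied by dy ∧ dz gives (2*w - 3*y) dy ∧ dz ∧ dw
Collecting like 3-forms: d(omega) = (-3*y) dx ∧ dy ∧ dw + (2*w - 3*y) dy ∧ dz ∧ dw.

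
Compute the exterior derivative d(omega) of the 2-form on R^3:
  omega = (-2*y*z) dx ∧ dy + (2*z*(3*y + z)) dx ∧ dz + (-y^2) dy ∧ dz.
d(omega) = (-2*y - 6*z) dx ∧ dy ∧ dz

For a 2-form omega = sum_{i<j} g_{ij} dx_i ∧ dx_j, the exterior derivative is
  d(omega) = sum_{i<j} d(g_{ij}) ∧ dx_i ∧ dx_j = sum_{i<j, k} (∂g_{ij}/∂x_k) dx_k ∧ dx_i ∧ dx_j.
Expand each term, using dx_k ∧ dx_i ∧ dx_j = sgn(permutation) dx_{(a)} ∧ dx_{(b)} ∧ dx_{(c)} with (a < b < c) sorted:
  d(-2*y*z) includes (∂/∂z)(-2*y*z) dz = (-2*y) dz, which multiplied by dx ∧ dy gives (-2*y) dx ∧ dy ∧ dz
  d(2*z*(3*y + z)) includes (∂/∂y)(2*z*(3*y + z)) dy = (6*z) dy, which multiplied by dx ∧ dz gives (-6*z) dx ∧ dy ∧ dz
Collecting like 3-forms: d(omega) = (-2*y - 6*z) dx ∧ dy ∧ dz.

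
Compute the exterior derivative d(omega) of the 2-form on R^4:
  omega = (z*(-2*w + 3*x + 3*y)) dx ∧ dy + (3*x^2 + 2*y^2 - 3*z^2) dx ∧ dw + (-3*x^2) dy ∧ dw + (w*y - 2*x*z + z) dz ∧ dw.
d(omega) = (-2*w + 3*x + 3*y) dx ∧ dy ∧ dz + (-6*x - 4*y - 2*z) dx ∧ dy ∧ dw + (4*z) dx ∧ dz ∧ dw + (w) dy ∧ dz ∧ dw

For a 2-form omega = sum_{i<j} g_{ij} dx_i ∧ dx_j, the exterior derivative is
  d(omega) = sum_{i<j} d(g_{ij}) ∧ dx_i ∧ dx_j = sum_{i<j, k} (∂g_{ij}/∂x_k) dx_k ∧ dx_i ∧ dx_j.
Expand each term, using dx_k ∧ dx_i ∧ dx_j = sgn(permutation) dx_{(a)} ∧ dx_{(b)} ∧ dx_{(c)} with (a < b < c) sorted:
  d(z*(-2*w + 3*x + 3*y)) includes (∂/∂z)(z*(-2*w + 3*x + 3*y)) dz = (-2*w + 3*x + 3*y) dz, which multiplied by dx ∧ dy gives (-2*w + 3*x + 3*y) dx ∧ dy ∧ dz
  d(z*(-2*w + 3*x + 3*y)) includes (∂/∂w)(z*(-2*w + 3*x + 3*y)) dw = (-2*z) dw, which multiplied by dx ∧ dy gives (-2*z) dx ∧ dy ∧ dw
  d(3*x^2 + 2*y^2 - 3*z^2) includes (∂/∂y)(3*x^2 + 2*y^2 - 3*z^2) dy = (4*y) dy, which multiplied by dx ∧ dw gives (-4*y) dx ∧ dy ∧ dw
  d(3*x^2 + 2*y^2 - 3*z^2) includes (∂/∂z)(3*x^2 + 2*y^2 - 3*z^2) dz = (-6*z) dz, which multiplied by dx ∧ dw gives (6*z) dx ∧ dz ∧ dw
  d(-3*x^2) includes (∂/∂x)(-3*x^2) dx = (-6*x) dx, which multiplied by dy ∧ dw gives (-6*x) dx ∧ dy ∧ dw
  d(w*y - 2*x*z + z) includes (∂/∂x)(w*y - 2*x*z + z) dx = (-2*z) dx, which multiplied by dz ∧ dw gives (-2*z) dx ∧ dz ∧ dw
  d(w*y - 2*x*z + z) includes (∂/∂y)(w*y - 2*x*z + z) dy = (w) dy, which multiplied by dz ∧ dw gives (w) dy ∧ dz ∧ dw
Collecting like 3-forms: d(omega) = (-2*w + 3*x + 3*y) dx ∧ dy ∧ dz + (-6*x - 4*y - 2*z) dx ∧ dy ∧ dw + (4*z) dx ∧ dz ∧ dw + (w) dy ∧ dz ∧ dw.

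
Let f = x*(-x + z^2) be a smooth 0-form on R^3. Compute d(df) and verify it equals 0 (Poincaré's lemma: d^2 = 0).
d(df) = 0

Step 1: df = sum_i (∂f/∂x_i) dx_i = (-2*x + z^2) dx + (0) dy + (2*x*z) dz.
Step 2: Apply d again. Using the 1-form formula, the coefficient of dx ∧ dy in d(df) is ∂^2 f/∂x ∂y - ∂^2 f/∂y ∂x = (0) - (0) = 0 (equality of mixed partials for smooth f).
Similarly for dx ∧ dz and dy ∧ dz — all coefficients vanish. So d(df) = 0.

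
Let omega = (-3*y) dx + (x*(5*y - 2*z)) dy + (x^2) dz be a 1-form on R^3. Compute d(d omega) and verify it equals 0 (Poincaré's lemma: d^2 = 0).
d(d omega) = 0

Step 1: d omega = sum_{i<j} (∂f_j/∂x_i - ∂f_i/∂x_j) dx_i ∧ dx_j:
  coeff of dx ∧ dy: 5*y - 2*z + 3
  coeff of dx ∧ dz: 2*x
  coeff of dy ∧ dz: 2*x
Step 2: Apply d again to each 2-form coefficient. The only possible 3-form in R^3 is dx ∧ dy ∧ dz, with coefficient
  ∂(coeff of dy∧dz)/∂x - ∂(coeff of dx∧dz)/∂y + ∂(coeff of dx∧dy)/∂z
  = ∂/∂x (2*x) - ∂/∂y (2*x) + ∂/∂z (5*y - 2*z + 3).
Each of these terms simplifies to sums of mixed partials that cancel in pairs. The result is 0 (by equality of mixed partials for smooth functions — Schwarz / Clairaut).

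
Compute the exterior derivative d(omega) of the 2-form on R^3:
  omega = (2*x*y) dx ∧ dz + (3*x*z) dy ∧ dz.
d(omega) = (-2*x + 3*z) dx ∧ dy ∧ dz

For a 2-form omega = sum_{i<j} g_{ij} dx_i ∧ dx_j, the exterior derivative is
  d(omega) = sum_{i<j} d(g_{ij}) ∧ dx_i ∧ dx_j = sum_{i<j, k} (∂g_{ij}/∂x_k) dx_k ∧ dx_i ∧ dx_j.
Expand each term, using dx_k ∧ dx_i ∧ dx_j = sgn(permutation) dx_{(a)} ∧ dx_{(b)} ∧ dx_{(c)} with (a < b < c) sorted:
  d(2*x*y) includes (∂/∂y)(2*x*y) dy = (2*x) dy, which multiplied by dx ∧ dz gives (-2*x) dx ∧ dy ∧ dz
  d(3*x*z) includes (∂/∂x)(3*x*z) dx = (3*z) dx, which multiplied by dy ∧ dz gives (3*z) dx ∧ dy ∧ dz
Collecting like 3-forms: d(omega) = (-2*x + 3*z) dx ∧ dy ∧ dz.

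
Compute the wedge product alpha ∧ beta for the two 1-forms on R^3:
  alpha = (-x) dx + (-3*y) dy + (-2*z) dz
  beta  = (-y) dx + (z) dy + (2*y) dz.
alpha ∧ beta = (-x*z - 3*y^2) dx ∧ dy + (-2*y*(x + z)) dx ∧ dz + (-6*y^2 + 2*z^2) dy ∧ dz

Distribute the wedge, using dx_i ∧ dx_j = -dx_j ∧ dx_i and dx_i ∧ dx_i = 0. For each pair (i, j) with i < j, the coefficient of dx_i ∧ dx_j in alpha ∧ beta is (alpha_i * beta_j - alpha_j * beta_i). Collecting: alpha ∧ beta = (-x*z - 3*y^2) dx ∧ dy + (-2*y*(x + z)) dx ∧ dz + (-6*y^2 + 2*z^2) dy ∧ dz.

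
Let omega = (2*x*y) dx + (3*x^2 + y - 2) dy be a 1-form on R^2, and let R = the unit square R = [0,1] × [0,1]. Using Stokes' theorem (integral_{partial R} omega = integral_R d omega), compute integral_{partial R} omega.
integral_(partial R) omega = 2

Stokes: integral_partial_R omega = integral_R d omega with d omega = (∂Q/∂x - ∂P/∂y) dx ∧ dy.
  ∂Q/∂x = 6*x
  ∂P/∂y = 2*x
  integrand = ∂Q/∂x - ∂P/∂y = 4*x.
Integrating over R: integral_0^1 integral_0^1 (4*x) dx dy = 2.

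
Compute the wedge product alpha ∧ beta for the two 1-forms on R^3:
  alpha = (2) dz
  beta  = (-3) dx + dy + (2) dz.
alpha ∧ beta = (6) dx ∧ dz + (-2) dy ∧ dz

Distribute the wedge, using dx_i ∧ dx_j = -dx_j ∧ dx_i and dx_i ∧ dx_i = 0. For each pair (i, j) with i < j, the coefficient of dx_i ∧ dx_j in alpha ∧ beta is (alpha_i * beta_j - alpha_j * beta_i). Collecting: alpha ∧ beta = (6) dx ∧ dz + (-2) dy ∧ dz.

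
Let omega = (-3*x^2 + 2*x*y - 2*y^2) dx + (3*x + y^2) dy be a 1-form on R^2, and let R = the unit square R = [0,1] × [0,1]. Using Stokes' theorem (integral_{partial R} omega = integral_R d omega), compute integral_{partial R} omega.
integral_(partial R) omega = 4

Stokes: integral_partial_R omega = integral_R d omega with d omega = (∂Q/∂x - ∂P/∂y) dx ∧ dy.
  ∂Q/∂x = 3
  ∂P/∂y = 2*x - 4*y
  integrand = ∂Q/∂x - ∂P/∂y = -2*x + 4*y + 3.
Integrating over R: integral_0^1 integral_0^1 (-2*x + 4*y + 3) dx dy = 4.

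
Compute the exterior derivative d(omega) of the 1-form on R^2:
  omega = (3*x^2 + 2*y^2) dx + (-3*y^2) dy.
d(omega) = (-4*y) dx ∧ dy

For a 1-form omega = sum_i f_i dx_i, the exterior derivative is
  d(omega) = sum_{i < j} (∂f_j/∂x_i - ∂f_i/∂x_j) dx_i ∧ dx_j.
  coefficient of dx ∧ dy: ∂f_2/∂x - ∂f_1/∂y = ∂(-3*y^2)/∂x - ∂(3*x^2 + 2*y^2)/∂y = -4*y
Assembling: d(omega) = (-4*y) dx ∧ dy.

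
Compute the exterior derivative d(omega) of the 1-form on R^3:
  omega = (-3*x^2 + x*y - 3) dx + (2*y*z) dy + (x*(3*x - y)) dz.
d(omega) = (-x) dx ∧ dy + (6*x - y) dx ∧ dz + (-x - 2*y) dy ∧ dz

For a 1-form omega = sum_i f_i dx_i, the exterior derivative is
  d(omega) = sum_{i < j} (∂f_j/∂x_i - ∂f_i/∂x_j) dx_i ∧ dx_j.
  coefficient of dx ∧ dy: ∂f_2/∂x - ∂f_1/∂y = ∂(2*y*z)/∂x - ∂(-3*x^2 + x*y - 3)/∂y = -x
  coefficient of dx ∧ dz: ∂f_3/∂x - ∂f_1/∂z = ∂(x*(3*x - y))/∂x - ∂(-3*x^2 + x*y - 3)/∂z = 6*x - y
  coefficient of dy ∧ dz: ∂f_3/∂y - ∂f_2/∂z = ∂(x*(3*x - y))/∂y - ∂(2*y*z)/∂z = -x - 2*y
Assembling: d(omega) = (-x) dx ∧ dy + (6*x - y) dx ∧ dz + (-x - 2*y) dy ∧ dz.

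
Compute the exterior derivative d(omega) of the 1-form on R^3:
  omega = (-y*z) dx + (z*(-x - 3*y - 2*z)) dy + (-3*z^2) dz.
d(omega) = (y) dx ∧ dz + (x + 3*y + 4*z) dy ∧ dz

For a 1-form omega = sum_i f_i dx_i, the exterior derivative is
  d(omega) = sum_{i < j} (∂f_j/∂x_i - ∂f_i/∂x_j) dx_i ∧ dx_j.
  coefficient of dx ∧ dz: ∂f_3/∂x - ∂f_1/∂z = ∂(-3*z^2)/∂x - ∂(-y*z)/∂z = y
  coefficient of dy ∧ dz: ∂f_3/∂y - ∂f_2/∂z = ∂(-3*z^2)/∂y - ∂(z*(-x - 3*y - 2*z))/∂z = x + 3*y + 4*z
Assembling: d(omega) = (y) dx ∧ dz + (x + 3*y + 4*z) dy ∧ dz.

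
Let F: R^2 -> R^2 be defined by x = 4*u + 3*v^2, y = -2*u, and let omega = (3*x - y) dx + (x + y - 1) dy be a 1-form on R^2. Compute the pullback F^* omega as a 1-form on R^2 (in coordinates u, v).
F^* omega = (52*u + 30*v^2 + 2) du + (84*u*v + 54*v^3) dv

Using F^*(f dg) = (f ∘ F) d(g ∘ F), substitute each coordinate x_i by F_i(u, v) in f_i, and replace dx_i by d F_i = (∂F_i/∂u) du + (∂F_i/∂v) dv.
  For the x component: f_1(F) = 14*u + 9*v^2; d F_1 = (4) du + (6*v) dv
  For the y component: f_2(F) = 2*u + 3*v^2 - 1; d F_2 = (-2) du + (0) dv
Combining and collecting du, dv coefficients:
  coeff of du: 52*u + 30*v^2 + 2
  coeff of dv: 84*u*v + 54*v^3
F^* omega = (52*u + 30*v^2 + 2) du + (84*u*v + 54*v^3) dv.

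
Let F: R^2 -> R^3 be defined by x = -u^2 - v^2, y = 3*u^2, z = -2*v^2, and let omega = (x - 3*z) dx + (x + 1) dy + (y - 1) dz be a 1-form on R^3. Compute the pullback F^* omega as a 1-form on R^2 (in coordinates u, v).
F^* omega = (2*u*(-2*u^2 - 8*v^2 + 3)) du + (2*v*(-5*u^2 - 5*v^2 + 2)) dv

Using F^*(f dg) = (f ∘ F) d(g ∘ F), substitute each coordinate x_i by F_i(u, v) in f_i, and replace dx_i by d F_i = (∂F_i/∂u) du + (∂F_i/∂v) dv.
  For the x component: f_1(F) = -u^2 + 5*v^2; d F_1 = (-2*u) du + (-2*v) dv
  For the y component: f_2(F) = -u^2 - v^2 + 1; d F_2 = (6*u) du + (0) dv
  For the z component: f_3(F) = 3*u^2 - 1; d F_3 = (0) du + (-4*v) dv
Combining and collecting du, dv coefficients:
  coeff of du: 2*u*(-2*u^2 - 8*v^2 + 3)
  coeff of dv: 2*v*(-5*u^2 - 5*v^2 + 2)
F^* omega = (2*u*(-2*u^2 - 8*v^2 + 3)) du + (2*v*(-5*u^2 - 5*v^2 + 2)) dv.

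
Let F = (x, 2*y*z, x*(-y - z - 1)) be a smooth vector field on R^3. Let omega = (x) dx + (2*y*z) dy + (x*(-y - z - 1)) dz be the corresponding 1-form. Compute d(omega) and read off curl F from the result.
d(omega) = (-x - 2*y) dy ∧ dz + (y + z + 1) dz ∧ dx + (0) dx ∧ dy; curl F = (-x - 2*y, y + z + 1, 0)

d omega = sum_{i<j} (∂f_j/∂x_i - ∂f_i/∂x_j) dx_i ∧ dx_j. Under the identification (dy ∧ dz, dz ∧ dx, dx ∧ dy) ↔ (e_x, e_y, e_z), the coefficients are exactly the components of curl F. Compute:
  ∂R/∂y - ∂Q/∂z = (-x) - (2*y) = -x - 2*y
  ∂P/∂z - ∂R/∂x = (0) - (-y - z - 1) = y + z + 1
  ∂Q/∂x - ∂P/∂y = (0) - (0) = 0.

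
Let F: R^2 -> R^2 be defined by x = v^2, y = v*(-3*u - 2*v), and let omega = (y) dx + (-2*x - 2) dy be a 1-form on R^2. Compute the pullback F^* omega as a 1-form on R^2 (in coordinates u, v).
F^* omega = (6*v*(v^2 + 1)) du + (6*u + 4*v^3 + 8*v) dv

Using F^*(f dg) = (f ∘ F) d(g ∘ F), substitute each coordinate x_i by F_i(u, v) in f_i, and replace dx_i by d F_i = (∂F_i/∂u) du + (∂F_i/∂v) dv.
  For the x component: f_1(F) = v*(-3*u - 2*v); d F_1 = (0) du + (2*v) dv
  For the y component: f_2(F) = -2*v^2 - 2; d F_2 = (-3*v) du + (-3*u - 4*v) dv
Combining and collecting du, dv coefficients:
  coeff of du: 6*v*(v^2 + 1)
  coeff of dv: 6*u + 4*v^3 + 8*v
F^* omega = (6*v*(v^2 + 1)) du + (6*u + 4*v^3 + 8*v) dv.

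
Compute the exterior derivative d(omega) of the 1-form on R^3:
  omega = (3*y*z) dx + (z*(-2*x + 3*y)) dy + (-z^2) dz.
d(omega) = (-5*z) dx ∧ dy + (-3*y) dx ∧ dz + (2*x - 3*y) dy ∧ dz

For a 1-form omega = sum_i f_i dx_i, the exterior derivative is
  d(omega) = sum_{i < j} (∂f_j/∂x_i - ∂f_i/∂x_j) dx_i ∧ dx_j.
  coefficient of dx ∧ dy: ∂f_2/∂x - ∂f_1/∂y = ∂(z*(-2*x + 3*y))/∂x - ∂(3*y*z)/∂y = -5*z
  coefficient of dx ∧ dz: ∂f_3/∂x - ∂f_1/∂z = ∂(-z^2)/∂x - ∂(3*y*z)/∂z = -3*y
  coefficient of dy ∧ dz: ∂f_3/∂y - ∂f_2/∂z = ∂(-z^2)/∂y - ∂(z*(-2*x + 3*y))/∂z = 2*x - 3*y
Assembling: d(omega) = (-5*z) dx ∧ dy + (-3*y) dx ∧ dz + (2*x - 3*y) dy ∧ dz.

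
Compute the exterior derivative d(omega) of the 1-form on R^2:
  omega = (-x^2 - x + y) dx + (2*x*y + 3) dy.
d(omega) = (2*y - 1) dx ∧ dy

For a 1-form omega = sum_i f_i dx_i, the exterior derivative is
  d(omega) = sum_{i < j} (∂f_j/∂x_i - ∂f_i/∂x_j) dx_i ∧ dx_j.
  coefficient of dx ∧ dy: ∂f_2/∂x - ∂f_1/∂y = ∂(2*x*y + 3)/∂x - ∂(-x^2 - x + y)/∂y = 2*y - 1
Assembling: d(omega) = (2*y - 1) dx ∧ dy.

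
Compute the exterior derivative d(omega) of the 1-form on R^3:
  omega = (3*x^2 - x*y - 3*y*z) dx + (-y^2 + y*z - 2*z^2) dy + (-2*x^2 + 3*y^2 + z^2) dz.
d(omega) = (x + 3*z) dx ∧ dy + (-4*x + 3*y) dx ∧ dz + (5*y + 4*z) dy ∧ dz

For a 1-form omega = sum_i f_i dx_i, the exterior derivative is
  d(omega) = sum_{i < j} (∂f_j/∂x_i - ∂f_i/∂x_j) dx_i ∧ dx_j.
  coefficient of dx ∧ dy: ∂f_2/∂x - ∂f_1/∂y = ∂(-y^2 + y*z - 2*z^2)/∂x - ∂(3*x^2 - x*y - 3*y*z)/∂y = x + 3*z
  coefficient of dx ∧ dz: ∂f_3/∂x - ∂f_1/∂z = ∂(-2*x^2 + 3*y^2 + z^2)/∂x - ∂(3*x^2 - x*y - 3*y*z)/∂z = -4*x + 3*y
  coefficient of dy ∧ dz: ∂f_3/∂y - ∂f_2/∂z = ∂(-2*x^2 + 3*y^2 + z^2)/∂y - ∂(-y^2 + y*z - 2*z^2)/∂z = 5*y + 4*z
Assembling: d(omega) = (x + 3*z) dx ∧ dy + (-4*x + 3*y) dx ∧ dz + (5*y + 4*z) dy ∧ dz.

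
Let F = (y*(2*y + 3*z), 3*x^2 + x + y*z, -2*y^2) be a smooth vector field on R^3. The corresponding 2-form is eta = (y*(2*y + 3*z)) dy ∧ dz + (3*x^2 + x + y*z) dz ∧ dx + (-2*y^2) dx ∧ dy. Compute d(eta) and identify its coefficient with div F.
d(eta) = (z) dx ∧ dy ∧ dz; div F = z

For a 2-form in R^3 of the form above, applying d gives a 3-form with coefficient ∂P/∂x + ∂Q/∂y + ∂R/∂z:
  ∂P/∂x = 0
  ∂Q/∂y = z
  ∂R/∂z = 0
Sum = z, which is exactly div F.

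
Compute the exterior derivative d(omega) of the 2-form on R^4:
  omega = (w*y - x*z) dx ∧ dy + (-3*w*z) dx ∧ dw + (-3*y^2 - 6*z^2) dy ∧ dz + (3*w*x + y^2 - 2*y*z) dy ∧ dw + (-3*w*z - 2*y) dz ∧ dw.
d(omega) = (-x) dx ∧ dy ∧ dz + (3*w + y) dx ∧ dy ∧ dw + (3*w) dx ∧ dz ∧ dw + (2*y - 2) dy ∧ dz ∧ dw

For a 2-form omega = sum_{i<j} g_{ij} dx_i ∧ dx_j, the exterior derivative is
  d(omega) = sum_{i<j} d(g_{ij}) ∧ dx_i ∧ dx_j = sum_{i<j, k} (∂g_{ij}/∂x_k) dx_k ∧ dx_i ∧ dx_j.
Expand each term, using dx_k ∧ dx_i ∧ dx_j = sgn(permutation) dx_{(a)} ∧ dx_{(b)} ∧ dx_{(c)} with (a < b < c) sorted:
  d(w*y - x*z) includes (∂/∂z)(w*y - x*z) dz = (-x) dz, which multiplied by dx ∧ dy gives (-x) dx ∧ dy ∧ dz
  d(w*y - x*z) includes (∂/∂w)(w*y - x*z) dw = (y) dw, which multiplied by dx ∧ dy gives (y) dx ∧ dy ∧ dw
  d(-3*w*z) includes (∂/∂z)(-3*w*z) dz = (-3*w) dz, which multiplied by dx ∧ dw gives (3*w) dx ∧ dz ∧ dw
  d(3*w*x + y^2 - 2*y*z) includes (∂/∂x)(3*w*x + y^2 - 2*y*z) dx = (3*w) dx, which multiplied by dy ∧ dw gives (3*w) dx ∧ dy ∧ dw
  d(3*w*x + y^2 - 2*y*z) includes (∂/∂z)(3*w*x + y^2 - 2*y*z) dz = (-2*y) dz, which multiplied by dy ∧ dw gives (2*y) dy ∧ dz ∧ dw
  d(-3*w*z - 2*y) includes (∂/∂y)(-3*w*z - 2*y) dy = (-2) dy, which multiplied by dz ∧ dw gives (-2) dy ∧ dz ∧ dw
Collecting like 3-forms: d(omega) = (-x) dx ∧ dy ∧ dz + (3*w + y) dx ∧ dy ∧ dw + (3*w) dx ∧ dz ∧ dw + (2*y - 2) dy ∧ dz ∧ dw.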